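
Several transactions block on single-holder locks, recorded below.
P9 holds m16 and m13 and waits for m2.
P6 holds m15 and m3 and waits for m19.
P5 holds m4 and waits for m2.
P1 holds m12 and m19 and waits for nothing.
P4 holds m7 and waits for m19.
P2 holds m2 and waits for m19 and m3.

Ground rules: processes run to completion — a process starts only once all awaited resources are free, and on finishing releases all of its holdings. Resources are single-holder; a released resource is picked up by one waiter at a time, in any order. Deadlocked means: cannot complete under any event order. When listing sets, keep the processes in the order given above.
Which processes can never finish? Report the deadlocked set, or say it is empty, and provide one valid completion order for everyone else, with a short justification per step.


Nothing here is deadlocked.
Key observation: no waiting chain loops back on itself — every chain ends at a process that waits on nothing, so everyone eventually runs.
The rest can finish in the order P1, P6, P2, P4, P5, P9.
Verifying each step:
  P1 waits on nothing -> runs at once and releases m12 and m19
  P6 waits on m19 — all released -> runs and releases m15 and m3
  P2 waits on m19 and m3 — all released -> runs and releases m2
  P4 waits on m19 — all released -> runs and releases m7
  P5 waits on m2 — all released -> runs and releases m4
  P9 waits on m2 — all released -> runs and releases m16 and m13


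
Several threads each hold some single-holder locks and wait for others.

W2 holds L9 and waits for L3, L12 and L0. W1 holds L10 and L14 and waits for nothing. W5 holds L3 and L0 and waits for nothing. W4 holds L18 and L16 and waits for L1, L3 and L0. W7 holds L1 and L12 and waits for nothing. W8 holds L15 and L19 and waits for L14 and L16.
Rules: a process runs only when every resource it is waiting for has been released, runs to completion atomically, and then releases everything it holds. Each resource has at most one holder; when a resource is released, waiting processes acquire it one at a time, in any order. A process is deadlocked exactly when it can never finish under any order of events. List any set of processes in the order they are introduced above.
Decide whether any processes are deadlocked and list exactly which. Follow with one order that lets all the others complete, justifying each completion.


The deadlocked set is empty.
Key observation: all waits point, directly or indirectly, at processes that can finish, so nothing is permanently blocked.
A valid finishing order for the others: W7, W5, W1, W4, W8, W2.
Step-by-step check:
  W7: no waits; runs immediately, freeing L1 and L12
  W5: no waits; runs immediately, freeing L3 and L0
  W1: no waits; runs immediately, freeing L10 and L14
  run W4 (all its waits — L1, L3 and L0 — are resolved); releases L18 and L16
  run W8 (all its waits — L14 and L16 — are resolved); releases L15 and L19
  run W2 (all its waits — L3, L12 and L0 — are resolved); releases L9


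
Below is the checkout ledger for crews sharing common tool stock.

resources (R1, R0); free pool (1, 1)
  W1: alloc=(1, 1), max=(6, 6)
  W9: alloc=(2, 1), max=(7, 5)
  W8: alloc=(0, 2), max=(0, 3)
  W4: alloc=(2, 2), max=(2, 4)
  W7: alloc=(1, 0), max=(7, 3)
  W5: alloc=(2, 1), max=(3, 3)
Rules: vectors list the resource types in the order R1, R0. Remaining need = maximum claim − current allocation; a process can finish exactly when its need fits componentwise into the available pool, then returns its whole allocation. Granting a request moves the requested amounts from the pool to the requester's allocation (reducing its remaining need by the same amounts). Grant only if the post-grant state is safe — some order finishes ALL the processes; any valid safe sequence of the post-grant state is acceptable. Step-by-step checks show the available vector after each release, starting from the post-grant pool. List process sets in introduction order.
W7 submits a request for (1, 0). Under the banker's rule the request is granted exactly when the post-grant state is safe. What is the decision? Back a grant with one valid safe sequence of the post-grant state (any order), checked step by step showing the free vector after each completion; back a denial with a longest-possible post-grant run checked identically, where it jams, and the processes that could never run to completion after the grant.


DENY — the pretend-granted state is unsafe.
Key observation: once W8, W4, W5 finish, the pool peaks at (4, 6) — and every remaining process still needs more R1 than that.
On the post-grant state, W8, W4, W5 is a maximal run — nothing extends it. Step-by-step check:
  pool = (0, 1)
  W8 needs (0, 1) <= (0, 1) -> finishes; pool += (0, 2) = (0, 3)
  W4 needs (0, 2) <= (0, 3) -> finishes; pool += (2, 2) = (2, 5)
  W5 needs (1, 2) <= (2, 5) -> finishes; pool += (2, 1) = (4, 6)
  W1 still needs (5, 5) but only (4, 6) is free — short on R1
  W9 still needs (5, 4) but only (4, 6) is free — short on R1
  W7 still needs (5, 3) but only (4, 6) is free — short on R1
Processes that could never finish after the grant: W1, W9 and W7.


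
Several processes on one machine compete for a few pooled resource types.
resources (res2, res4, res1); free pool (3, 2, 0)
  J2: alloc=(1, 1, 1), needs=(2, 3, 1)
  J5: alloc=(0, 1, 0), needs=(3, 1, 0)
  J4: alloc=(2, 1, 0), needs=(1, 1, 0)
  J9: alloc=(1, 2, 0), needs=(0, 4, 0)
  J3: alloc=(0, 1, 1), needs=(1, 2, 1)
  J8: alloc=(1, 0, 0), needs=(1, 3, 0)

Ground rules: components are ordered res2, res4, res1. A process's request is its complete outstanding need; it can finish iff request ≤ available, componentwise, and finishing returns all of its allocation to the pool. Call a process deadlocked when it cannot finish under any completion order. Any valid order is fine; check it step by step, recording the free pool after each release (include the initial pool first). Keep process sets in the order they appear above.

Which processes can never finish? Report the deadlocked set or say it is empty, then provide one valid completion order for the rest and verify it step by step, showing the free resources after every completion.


Deadlocked: J2 and J3.
Key observation: no order helps: past J5, J4, J9, J8, the free pool tops out at (7, 6, 0), below what each blocked process needs in res1.
The rest can finish in the order J5, J4, J9, J8. Check, step by step:
  pool = (3, 2, 0)
  J5: need (3, 1, 0) fits (3, 2, 0); releases (0, 1, 0), pool now (3, 3, 0)
  J4: need (1, 1, 0) fits (3, 3, 0); releases (2, 1, 0), pool now (5, 4, 0)
  J9: need (0, 4, 0) fits (5, 4, 0); releases (1, 2, 0), pool now (6, 6, 0)
  J8: need (1, 3, 0) fits (6, 6, 0); releases (1, 0, 0), pool now (7, 6, 0)
The stuck group stays short no matter what:
  J2 cannot run: need (2, 3, 1) vs free (7, 6, 0) (insufficient res1)
  J3 cannot run: need (1, 2, 1) vs free (7, 6, 0) (insufficient res1)


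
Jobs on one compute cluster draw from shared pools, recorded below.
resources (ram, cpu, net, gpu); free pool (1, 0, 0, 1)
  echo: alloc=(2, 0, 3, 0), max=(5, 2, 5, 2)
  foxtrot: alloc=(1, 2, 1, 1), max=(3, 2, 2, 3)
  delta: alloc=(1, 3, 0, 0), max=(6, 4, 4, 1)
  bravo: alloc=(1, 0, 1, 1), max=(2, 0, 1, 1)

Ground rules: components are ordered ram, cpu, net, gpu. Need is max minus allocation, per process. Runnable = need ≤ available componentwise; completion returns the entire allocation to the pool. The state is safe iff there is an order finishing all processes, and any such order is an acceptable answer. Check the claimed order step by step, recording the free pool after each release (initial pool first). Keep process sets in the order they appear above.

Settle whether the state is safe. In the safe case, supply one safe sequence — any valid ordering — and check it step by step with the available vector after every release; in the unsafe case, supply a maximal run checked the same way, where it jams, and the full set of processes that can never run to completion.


The state is SAFE; one workable sequence: bravo, foxtrot, echo, delta.
Key observation: the first exact fit in this order is bravo — it needs (1, 0, 0, 0) with (1, 0, 0, 1) free, meeting a requested resource to the last unit.
Walking it through:
  pool = (1, 0, 0, 1)
  run bravo (needs (1, 0, 0, 0), free (1, 0, 0, 1)); after release of (1, 0, 1, 1) the pool is (2, 0, 1, 2)
  run foxtrot (needs (2, 0, 1, 2), free (2, 0, 1, 2)); after release of (1, 2, 1, 1) the pool is (3, 2, 2, 3)
  run echo (needs (3, 2, 2, 2), free (3, 2, 2, 3)); after release of (2, 0, 3, 0) the pool is (5, 2, 5, 3)
  run delta (needs (5, 1, 4, 1), free (5, 2, 5, 3)); after release of (1, 3, 0, 0) the pool is (6, 5, 5, 3)


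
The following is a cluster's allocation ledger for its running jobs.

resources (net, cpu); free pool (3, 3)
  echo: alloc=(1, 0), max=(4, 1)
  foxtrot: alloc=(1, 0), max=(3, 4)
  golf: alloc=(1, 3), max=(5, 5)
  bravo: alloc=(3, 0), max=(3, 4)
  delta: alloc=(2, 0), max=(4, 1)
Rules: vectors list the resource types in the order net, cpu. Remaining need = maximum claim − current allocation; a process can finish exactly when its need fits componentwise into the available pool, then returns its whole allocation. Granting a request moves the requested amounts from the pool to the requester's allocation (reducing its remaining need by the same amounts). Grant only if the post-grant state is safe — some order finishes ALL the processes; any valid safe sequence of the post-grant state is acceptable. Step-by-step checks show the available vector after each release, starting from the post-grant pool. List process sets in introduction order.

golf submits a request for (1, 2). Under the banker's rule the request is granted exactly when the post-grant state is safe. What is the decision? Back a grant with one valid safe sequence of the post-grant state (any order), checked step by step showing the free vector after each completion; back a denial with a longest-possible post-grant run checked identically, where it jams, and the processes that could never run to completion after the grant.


GRANT. The post-grant state is safe; one safe sequence: delta, golf, echo, bravo, foxtrot.
Key observation: granting shrinks the pool to (2, 1), yet delta still fits and the chain goes through.
Verifying the post-grant state step by step:
  pool = (2, 1)
  delta needs (2, 1) <= (2, 1) -> finishes; pool += (2, 0) = (4, 1)
  golf needs (3, 0) <= (4, 1) -> finishes; pool += (2, 5) = (6, 6)
  echo needs (3, 1) <= (6, 6) -> finishes; pool += (1, 0) = (7, 6)
  bravo needs (0, 4) <= (7, 6) -> finishes; pool += (3, 0) = (10, 6)
  foxtrot needs (2, 4) <= (10, 6) -> finishes; pool += (1, 0) = (11, 6)


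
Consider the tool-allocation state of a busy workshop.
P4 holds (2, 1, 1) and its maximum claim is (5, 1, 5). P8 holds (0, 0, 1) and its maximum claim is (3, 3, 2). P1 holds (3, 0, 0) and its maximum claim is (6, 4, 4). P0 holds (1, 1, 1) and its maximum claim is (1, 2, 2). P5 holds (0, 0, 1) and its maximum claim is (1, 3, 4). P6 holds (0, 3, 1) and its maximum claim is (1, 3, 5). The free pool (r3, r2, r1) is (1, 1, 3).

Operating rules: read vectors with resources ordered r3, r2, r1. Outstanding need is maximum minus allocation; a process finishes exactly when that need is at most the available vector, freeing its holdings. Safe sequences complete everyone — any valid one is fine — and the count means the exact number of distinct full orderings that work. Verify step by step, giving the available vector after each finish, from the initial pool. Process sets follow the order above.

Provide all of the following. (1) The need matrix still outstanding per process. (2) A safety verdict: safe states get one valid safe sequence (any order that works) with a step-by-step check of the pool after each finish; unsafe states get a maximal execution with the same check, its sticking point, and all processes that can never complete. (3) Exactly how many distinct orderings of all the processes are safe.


(1) Need matrix, components ordered r3, r2, r1:
  P4: (3, 0, 4)
  P8: (3, 3, 1)
  P1: (3, 4, 4)
  P0: (0, 1, 1)
  P5: (1, 3, 3)
  P6: (1, 0, 4)
(2) UNSAFE.
Key observation: r3 is the bottleneck — with P0, P6, P5 done the pool holds (2, 5, 6), short of every remaining need.
A maximal execution: P0, P6, P5 — then nothing else fits. Check, step by step:
  pool = (1, 1, 3)
  P0: need (0, 1, 1) fits (1, 1, 3); releases (1, 1, 1), pool now (2, 2, 4)
  P6: need (1, 0, 4) fits (2, 2, 4); releases (0, 3, 1), pool now (2, 5, 5)
  P5: need (1, 3, 3) fits (2, 5, 5); releases (0, 0, 1), pool now (2, 5, 6)
  P4 still needs (3, 0, 4) but only (2, 5, 6) is free — short on r3
  P8 still needs (3, 3, 1) but only (2, 5, 6) is free — short on r3
  P1 still needs (3, 4, 4) but only (2, 5, 6) is free — short on r3
Never able to finish: P4, P8 and P1.
(3) The exact count: 0 of the possible complete orderings are safe sequences.


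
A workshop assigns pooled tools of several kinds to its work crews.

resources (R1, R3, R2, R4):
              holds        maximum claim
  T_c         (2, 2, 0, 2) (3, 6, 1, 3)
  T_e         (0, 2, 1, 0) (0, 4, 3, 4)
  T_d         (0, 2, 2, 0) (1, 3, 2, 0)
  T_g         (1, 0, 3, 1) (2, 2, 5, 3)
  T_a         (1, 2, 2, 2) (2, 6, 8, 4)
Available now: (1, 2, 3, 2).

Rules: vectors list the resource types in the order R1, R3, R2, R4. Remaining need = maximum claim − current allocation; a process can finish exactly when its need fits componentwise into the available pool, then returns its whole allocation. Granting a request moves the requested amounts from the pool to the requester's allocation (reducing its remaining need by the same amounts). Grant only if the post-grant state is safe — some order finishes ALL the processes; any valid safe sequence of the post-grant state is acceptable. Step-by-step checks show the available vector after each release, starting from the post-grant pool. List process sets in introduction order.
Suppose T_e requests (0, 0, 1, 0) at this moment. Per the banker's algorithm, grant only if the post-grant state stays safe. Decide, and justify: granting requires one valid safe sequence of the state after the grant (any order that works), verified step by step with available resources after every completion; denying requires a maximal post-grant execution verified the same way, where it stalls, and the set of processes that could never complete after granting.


GRANT: granting preserves safety; a valid post-grant sequence is T_g, T_d, T_c, T_a, T_e.
Key observation: after the grant the pool drops to (1, 2, 2, 2), which still lets T_g finish first and unwind the rest.
Step-by-step check of the post-grant state:
  pool = (1, 2, 2, 2)
  T_g needs (1, 2, 2, 2) <= (1, 2, 2, 2) -> finishes; pool += (1, 0, 3, 1) = (2, 2, 5, 3)
  T_d needs (1, 1, 0, 0) <= (2, 2, 5, 3) -> finishes; pool += (0, 2, 2, 0) = (2, 4, 7, 3)
  T_c needs (1, 4, 1, 1) <= (2, 4, 7, 3) -> finishes; pool += (2, 2, 0, 2) = (4, 6, 7, 5)
  T_a needs (1, 4, 6, 2) <= (4, 6, 7, 5) -> finishes; pool += (1, 2, 2, 2) = (5, 8, 9, 7)
  T_e needs (0, 2, 1, 4) <= (5, 8, 9, 7) -> finishes; pool += (0, 2, 2, 0) = (5, 10, 11, 7)


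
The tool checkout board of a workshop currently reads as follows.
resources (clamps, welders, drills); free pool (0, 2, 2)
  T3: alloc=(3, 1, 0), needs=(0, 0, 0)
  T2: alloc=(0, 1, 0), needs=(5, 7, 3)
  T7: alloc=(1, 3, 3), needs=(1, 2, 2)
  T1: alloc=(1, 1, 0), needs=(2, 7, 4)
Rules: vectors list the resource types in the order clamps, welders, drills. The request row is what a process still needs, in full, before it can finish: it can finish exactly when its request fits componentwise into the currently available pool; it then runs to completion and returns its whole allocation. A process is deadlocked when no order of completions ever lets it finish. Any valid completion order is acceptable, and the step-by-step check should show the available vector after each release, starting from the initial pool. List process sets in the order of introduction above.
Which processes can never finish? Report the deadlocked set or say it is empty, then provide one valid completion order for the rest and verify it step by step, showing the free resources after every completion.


Deadlocked: T2 and T1.
Key observation: after T3, T7 complete, (4, 6, 5) is the best the pool ever gets, yet each leftover process wants more welders.
A valid finishing order for the others: T3, T7. Verifying each step:
  pool = (0, 2, 2)
  run T3 (needs (0, 0, 0), free (0, 2, 2)); after release of (3, 1, 0) the pool is (3, 3, 2)
  run T7 (needs (1, 2, 2), free (3, 3, 2)); after release of (1, 3, 3) the pool is (4, 6, 5)
The blocked processes can never fit:
  blocked: T2 wants (5, 7, 3), pool (4, 6, 5) — not enough clamps and welders
  blocked: T1 wants (2, 7, 4), pool (4, 6, 5) — not enough welders


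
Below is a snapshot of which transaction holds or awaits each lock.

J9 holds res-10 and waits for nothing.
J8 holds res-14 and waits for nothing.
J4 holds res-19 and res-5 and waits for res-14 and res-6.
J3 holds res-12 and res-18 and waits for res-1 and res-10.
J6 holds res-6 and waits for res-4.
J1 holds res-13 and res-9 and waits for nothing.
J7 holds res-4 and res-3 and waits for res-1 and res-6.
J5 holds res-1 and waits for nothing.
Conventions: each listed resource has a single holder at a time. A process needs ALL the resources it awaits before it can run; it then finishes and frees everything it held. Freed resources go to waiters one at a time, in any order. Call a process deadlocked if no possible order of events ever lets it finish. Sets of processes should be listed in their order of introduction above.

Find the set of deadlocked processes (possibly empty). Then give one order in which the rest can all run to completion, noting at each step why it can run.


The deadlocked set is J4, J6 and J7.
Key observation: along J6 -> J7 -> J6, each member waits on what the next one holds — a deadlock; J4 waits into the deadlock from upstream.
One completion order for the rest: J1, J9, J5, J3, J8.
Walking it through:
  run J1 (it waits on nothing); releases res-13 and res-9
  run J9 (it waits on nothing); releases res-10
  run J5 (it waits on nothing); releases res-1
  J3: everything it awaited (res-1 and res-10) is free; runs, freeing res-12 and res-18
  run J8 (it waits on nothing); releases res-14


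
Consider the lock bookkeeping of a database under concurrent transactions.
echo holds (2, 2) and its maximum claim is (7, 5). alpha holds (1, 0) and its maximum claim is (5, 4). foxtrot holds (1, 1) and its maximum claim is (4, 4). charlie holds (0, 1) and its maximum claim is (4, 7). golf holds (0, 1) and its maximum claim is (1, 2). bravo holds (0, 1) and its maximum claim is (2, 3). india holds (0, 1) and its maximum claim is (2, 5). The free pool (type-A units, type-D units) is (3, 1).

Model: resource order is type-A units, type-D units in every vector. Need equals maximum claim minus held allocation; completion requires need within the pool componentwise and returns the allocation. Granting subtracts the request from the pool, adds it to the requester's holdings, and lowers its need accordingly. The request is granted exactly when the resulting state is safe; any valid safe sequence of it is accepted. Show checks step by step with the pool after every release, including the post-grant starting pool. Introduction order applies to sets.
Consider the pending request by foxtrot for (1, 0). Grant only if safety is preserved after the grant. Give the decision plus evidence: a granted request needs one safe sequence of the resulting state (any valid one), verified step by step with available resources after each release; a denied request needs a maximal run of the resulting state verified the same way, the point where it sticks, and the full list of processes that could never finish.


GRANT — the state after the grant stays safe, e.g. via golf, bravo, foxtrot, india, alpha, echo, charlie.
Key observation: the transfer keeps a workable pool ((2, 1)); golf starts the safe sequence.
Check on the post-grant state, step by step:
  pool = (2, 1)
  golf: need (1, 1) fits (2, 1); releases (0, 1), pool now (2, 2)
  bravo: need (2, 2) fits (2, 2); releases (0, 1), pool now (2, 3)
  foxtrot: need (2, 3) fits (2, 3); releases (2, 1), pool now (4, 4)
  india: need (2, 4) fits (4, 4); releases (0, 1), pool now (4, 5)
  alpha: need (4, 4) fits (4, 5); releases (1, 0), pool now (5, 5)
  echo: need (5, 3) fits (5, 5); releases (2, 2), pool now (7, 7)
  charlie: need (4, 6) fits (7, 7); releases (0, 1), pool now (7, 8)


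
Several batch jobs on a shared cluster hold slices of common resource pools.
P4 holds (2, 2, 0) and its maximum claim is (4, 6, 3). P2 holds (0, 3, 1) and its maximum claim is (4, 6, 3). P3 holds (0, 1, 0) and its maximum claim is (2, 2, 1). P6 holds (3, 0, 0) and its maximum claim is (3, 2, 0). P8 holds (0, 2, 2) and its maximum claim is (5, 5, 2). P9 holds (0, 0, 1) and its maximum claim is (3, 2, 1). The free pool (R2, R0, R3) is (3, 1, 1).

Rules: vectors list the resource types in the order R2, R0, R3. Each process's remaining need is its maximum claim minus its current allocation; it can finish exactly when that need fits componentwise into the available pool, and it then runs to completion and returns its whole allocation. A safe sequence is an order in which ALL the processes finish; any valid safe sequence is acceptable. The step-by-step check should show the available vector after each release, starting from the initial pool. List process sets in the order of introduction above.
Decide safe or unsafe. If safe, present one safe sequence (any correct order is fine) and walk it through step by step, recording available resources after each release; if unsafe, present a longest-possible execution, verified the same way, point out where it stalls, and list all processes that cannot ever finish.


UNSAFE.
Key observation: once P3, P6, P9 finish, the pool peaks at (6, 2, 2) — and every remaining process still needs more R0 than that.
The run P3, P6, P9 cannot be extended any further. Check, step by step:
  pool = (3, 1, 1)
  P3: need (2, 1, 1) fits (3, 1, 1); releases (0, 1, 0), pool now (3, 2, 1)
  P6: need (0, 2, 0) fits (3, 2, 1); releases (3, 0, 0), pool now (6, 2, 1)
  P9: need (3, 2, 0) fits (6, 2, 1); releases (0, 0, 1), pool now (6, 2, 2)
  P4 still needs (2, 4, 3) but only (6, 2, 2) is free — short on R0 and R3
  P2 still needs (4, 3, 2) but only (6, 2, 2) is free — short on R0
  P8 still needs (5, 3, 0) but only (6, 2, 2) is free — short on R0
Permanently blocked: P4, P2 and P8.


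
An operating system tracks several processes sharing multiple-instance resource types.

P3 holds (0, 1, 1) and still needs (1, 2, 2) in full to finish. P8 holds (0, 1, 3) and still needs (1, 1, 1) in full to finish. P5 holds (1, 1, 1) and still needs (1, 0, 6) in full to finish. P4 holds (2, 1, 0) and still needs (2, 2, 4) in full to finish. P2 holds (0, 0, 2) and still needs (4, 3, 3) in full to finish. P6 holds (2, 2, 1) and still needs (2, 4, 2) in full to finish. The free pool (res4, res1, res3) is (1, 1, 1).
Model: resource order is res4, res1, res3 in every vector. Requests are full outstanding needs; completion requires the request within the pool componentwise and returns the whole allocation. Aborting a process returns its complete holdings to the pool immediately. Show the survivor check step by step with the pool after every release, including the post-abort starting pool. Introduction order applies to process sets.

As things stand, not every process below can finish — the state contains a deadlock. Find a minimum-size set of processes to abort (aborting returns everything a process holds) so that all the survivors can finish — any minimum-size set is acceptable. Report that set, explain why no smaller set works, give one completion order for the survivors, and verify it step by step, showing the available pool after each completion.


Abort P2.
Key observation: the deadlocked P5 becomes finishable only because P2 released (0, 0, 2); it completes at step 2 below.
Minimality: the empty abort set fails — the state is deadlocked as it stands.
The survivors complete as P8, P5, P4, P6, P3. Verifying each step (starting from the post-abort pool):
  pool = (1, 1, 3)
  run P8 (needs (1, 1, 1), free (1, 1, 3)); after release of (0, 1, 3) the pool is (1, 2, 6)
  run P5 (needs (1, 0, 6), free (1, 2, 6)); after release of (1, 1, 1) the pool is (2, 3, 7)
  run P4 (needs (2, 2, 4), free (2, 3, 7)); after release of (2, 1, 0) the pool is (4, 4, 7)
  run P6 (needs (2, 4, 2), free (4, 4, 7)); after release of (2, 2, 1) the pool is (6, 6, 8)
  run P3 (needs (1, 2, 2), free (6, 6, 8)); after release of (0, 1, 1) the pool is (6, 7, 9)


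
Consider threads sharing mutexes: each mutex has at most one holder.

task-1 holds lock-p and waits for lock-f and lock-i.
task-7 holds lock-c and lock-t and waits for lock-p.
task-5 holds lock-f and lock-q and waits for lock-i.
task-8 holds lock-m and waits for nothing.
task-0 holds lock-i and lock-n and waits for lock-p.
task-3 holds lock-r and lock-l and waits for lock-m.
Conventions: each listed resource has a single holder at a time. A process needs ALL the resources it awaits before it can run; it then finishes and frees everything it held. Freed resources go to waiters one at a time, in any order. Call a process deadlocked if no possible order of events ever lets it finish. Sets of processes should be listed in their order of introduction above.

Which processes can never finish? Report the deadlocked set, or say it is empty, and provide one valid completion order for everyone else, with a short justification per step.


The deadlocked set is task-1, task-7, task-5 and task-0.
Key observation: the waits loop around task-1 -> task-5 -> task-0 -> task-1 with no way out; task-7 waits into the deadlock from upstream.
A valid finishing order for the others: task-8, task-3.
Walking it through:
  task-8 waits on nothing -> runs at once and releases lock-m
  run task-3 (all its waits — lock-m — are resolved); releases lock-r and lock-l


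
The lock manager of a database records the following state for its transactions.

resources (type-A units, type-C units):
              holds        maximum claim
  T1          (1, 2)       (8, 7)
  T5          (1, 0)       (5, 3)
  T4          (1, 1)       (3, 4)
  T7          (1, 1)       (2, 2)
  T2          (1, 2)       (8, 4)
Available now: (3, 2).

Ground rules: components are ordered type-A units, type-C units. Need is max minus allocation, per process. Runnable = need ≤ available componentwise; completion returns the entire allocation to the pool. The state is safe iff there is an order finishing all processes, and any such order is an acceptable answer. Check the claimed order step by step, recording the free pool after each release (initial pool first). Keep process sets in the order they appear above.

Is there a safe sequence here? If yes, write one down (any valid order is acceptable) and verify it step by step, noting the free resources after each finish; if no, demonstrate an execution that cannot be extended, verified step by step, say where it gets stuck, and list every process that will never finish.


UNSAFE — no complete ordering exists.
Key observation: once T7, T4, T5 finish, the pool peaks at (6, 4) — and every remaining process still needs more type-A units than that.
The run T7, T4, T5 cannot be extended any further. Walking it through:
  pool = (3, 2)
  T7: need (1, 1) fits (3, 2); releases (1, 1), pool now (4, 3)
  T4: need (2, 3) fits (4, 3); releases (1, 1), pool now (5, 4)
  T5: need (4, 3) fits (5, 4); releases (1, 0), pool now (6, 4)
  T1 cannot run: need (7, 5) vs free (6, 4) (insufficient type-A units and type-C units)
  T2 cannot run: need (7, 2) vs free (6, 4) (insufficient type-A units)
Permanently blocked: T1 and T2.


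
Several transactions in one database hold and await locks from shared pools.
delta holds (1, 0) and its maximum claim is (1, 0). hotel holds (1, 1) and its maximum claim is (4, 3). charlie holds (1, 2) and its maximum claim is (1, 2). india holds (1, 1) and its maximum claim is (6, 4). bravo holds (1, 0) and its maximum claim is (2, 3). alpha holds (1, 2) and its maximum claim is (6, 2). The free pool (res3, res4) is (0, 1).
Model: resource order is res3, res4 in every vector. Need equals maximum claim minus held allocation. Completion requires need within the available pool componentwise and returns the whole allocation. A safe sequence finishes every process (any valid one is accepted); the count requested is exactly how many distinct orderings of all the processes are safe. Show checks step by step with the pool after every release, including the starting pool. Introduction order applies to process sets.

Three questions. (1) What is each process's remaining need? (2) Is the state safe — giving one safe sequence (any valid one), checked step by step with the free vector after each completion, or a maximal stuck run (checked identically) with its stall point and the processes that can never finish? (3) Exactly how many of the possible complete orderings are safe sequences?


(1) Outstanding need per process (order res3, res4):
  delta: (0, 0)
  hotel: (3, 2)
  charlie: (0, 0)
  india: (5, 3)
  bravo: (1, 3)
  alpha: (5, 0)
(2) UNSAFE — no complete ordering exists.
Key observation: the pool after delta, charlie, bravo, hotel is (4, 4); every surviving request exceeds it in res3, so progress ends there.
A maximal execution: delta, charlie, bravo, hotel — then nothing else fits. Check, step by step:
  pool = (0, 1)
  delta needs (0, 0) <= (0, 1) -> finishes; pool += (1, 0) = (1, 1)
  charlie needs (0, 0) <= (1, 1) -> finishes; pool += (1, 2) = (2, 3)
  bravo needs (1, 3) <= (2, 3) -> finishes; pool += (1, 0) = (3, 3)
  hotel needs (3, 2) <= (3, 3) -> finishes; pool += (1, 1) = (4, 4)
  blocked: india wants (5, 3), pool (4, 4) — not enough res3
  blocked: alpha wants (5, 0), pool (4, 4) — not enough res3
Never able to finish: india and alpha.
(3) Exactly 0 of the possible complete orderings are safe sequences.


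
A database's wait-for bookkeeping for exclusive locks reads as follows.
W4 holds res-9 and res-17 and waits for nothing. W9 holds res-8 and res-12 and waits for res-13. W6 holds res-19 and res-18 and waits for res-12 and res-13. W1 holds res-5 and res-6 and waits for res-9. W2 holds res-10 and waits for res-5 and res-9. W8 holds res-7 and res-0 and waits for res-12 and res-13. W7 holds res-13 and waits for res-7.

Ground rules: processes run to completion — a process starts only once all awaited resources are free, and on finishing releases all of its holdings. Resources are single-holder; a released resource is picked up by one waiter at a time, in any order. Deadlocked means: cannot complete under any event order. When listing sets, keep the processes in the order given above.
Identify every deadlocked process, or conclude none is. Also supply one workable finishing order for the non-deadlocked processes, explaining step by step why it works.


The deadlocked set is W9, W6, W8 and W7.
Key observation: the loop W9 -> W7 -> W8 -> W9 blocks itself forever; W6 waits into the deadlock from upstream.
The rest can finish in the order W4, W1, W2.
Verifying each step:
  W4 waits on nothing -> runs at once and releases res-9 and res-17
  W1 waits on res-9 — all released -> runs and releases res-5 and res-6
  W2 waits on res-5 and res-9 — all released -> runs and releases res-10


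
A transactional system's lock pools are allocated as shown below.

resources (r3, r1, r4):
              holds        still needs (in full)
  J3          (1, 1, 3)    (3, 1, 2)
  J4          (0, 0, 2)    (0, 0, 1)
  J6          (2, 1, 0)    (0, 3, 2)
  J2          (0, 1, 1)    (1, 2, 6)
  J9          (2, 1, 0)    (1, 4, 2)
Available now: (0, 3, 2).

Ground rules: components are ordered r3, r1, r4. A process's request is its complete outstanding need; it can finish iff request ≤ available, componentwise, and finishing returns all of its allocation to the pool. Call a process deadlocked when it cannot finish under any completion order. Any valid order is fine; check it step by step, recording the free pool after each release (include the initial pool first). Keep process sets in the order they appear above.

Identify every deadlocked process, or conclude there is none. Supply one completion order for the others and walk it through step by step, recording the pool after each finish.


Nothing here is deadlocked.
Key observation: no deadlock: J6 fits now, and the freed resources carry the rest through.
One completion order for the rest: J6, J9, J4, J3, J2. Step-by-step check:
  pool = (0, 3, 2)
  J6 needs (0, 3, 2) <= (0, 3, 2) -> finishes; pool += (2, 1, 0) = (2, 4, 2)
  J9 needs (1, 4, 2) <= (2, 4, 2) -> finishes; pool += (2, 1, 0) = (4, 5, 2)
  J4 needs (0, 0, 1) <= (4, 5, 2) -> finishes; pool += (0, 0, 2) = (4, 5, 4)
  J3 needs (3, 1, 2) <= (4, 5, 4) -> finishes; pool += (1, 1, 3) = (5, 6, 7)
  J2 needs (1, 2, 6) <= (5, 6, 7) -> finishes; pool += (0, 1, 1) = (5, 7, 8)


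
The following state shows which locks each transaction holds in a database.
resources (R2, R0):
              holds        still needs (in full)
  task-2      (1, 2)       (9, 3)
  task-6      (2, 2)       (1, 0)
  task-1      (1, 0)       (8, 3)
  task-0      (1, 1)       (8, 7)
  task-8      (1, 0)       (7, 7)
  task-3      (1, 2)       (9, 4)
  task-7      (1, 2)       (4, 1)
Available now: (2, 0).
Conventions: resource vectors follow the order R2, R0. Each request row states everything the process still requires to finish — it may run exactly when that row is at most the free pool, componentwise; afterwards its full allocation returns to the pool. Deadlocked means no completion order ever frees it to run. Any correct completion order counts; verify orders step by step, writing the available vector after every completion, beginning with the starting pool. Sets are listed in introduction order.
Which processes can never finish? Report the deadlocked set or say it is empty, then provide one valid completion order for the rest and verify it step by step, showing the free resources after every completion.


Deadlocked: task-2, task-1, task-0, task-8 and task-3.
Key observation: no order helps: past task-6, task-7, the free pool tops out at (5, 4), below what each blocked process needs in R2.
One completion order for the rest: task-6, task-7. Verifying each step:
  pool = (2, 0)
  task-6 needs (1, 0) <= (2, 0) -> finishes; pool += (2, 2) = (4, 2)
  task-7 needs (4, 1) <= (4, 2) -> finishes; pool += (1, 2) = (5, 4)
None of the blocked processes ever fits:
  task-2 cannot run: need (9, 3) vs free (5, 4) (insufficient R2)
  task-1 cannot run: need (8, 3) vs free (5, 4) (insufficient R2)
  task-0 cannot run: need (8, 7) vs free (5, 4) (insufficient R2 and R0)
  task-8 cannot run: need (7, 7) vs free (5, 4) (insufficient R2 and R0)
  task-3 cannot run: need (9, 4) vs free (5, 4) (insufficient R2)


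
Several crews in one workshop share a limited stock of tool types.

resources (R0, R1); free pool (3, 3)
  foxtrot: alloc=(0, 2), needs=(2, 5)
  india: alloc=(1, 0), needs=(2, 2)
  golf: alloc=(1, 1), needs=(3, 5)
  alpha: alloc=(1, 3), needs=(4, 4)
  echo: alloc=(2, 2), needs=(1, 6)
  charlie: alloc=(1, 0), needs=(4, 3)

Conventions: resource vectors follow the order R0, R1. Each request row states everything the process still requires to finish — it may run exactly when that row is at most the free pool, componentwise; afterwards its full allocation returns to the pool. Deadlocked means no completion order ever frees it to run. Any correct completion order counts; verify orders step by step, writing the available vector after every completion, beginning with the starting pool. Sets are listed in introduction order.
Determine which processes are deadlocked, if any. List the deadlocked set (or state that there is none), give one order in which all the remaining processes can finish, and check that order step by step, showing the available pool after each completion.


Deadlocked: foxtrot, golf, alpha and echo.
Key observation: india, charlie can finish, but then (5, 3) is all there is, and the blocked group's R1 demands exceed it.
The rest can finish in the order india, charlie. Step-by-step check:
  pool = (3, 3)
  india needs (2, 2) <= (3, 3) -> finishes; pool += (1, 0) = (4, 3)
  charlie needs (4, 3) <= (4, 3) -> finishes; pool += (1, 0) = (5, 3)
None of the blocked processes ever fits:
  blocked: foxtrot wants (2, 5), pool (5, 3) — not enough R1
  blocked: golf wants (3, 5), pool (5, 3) — not enough R1
  blocked: alpha wants (4, 4), pool (5, 3) — not enough R1
  blocked: echo wants (1, 6), pool (5, 3) — not enough R1


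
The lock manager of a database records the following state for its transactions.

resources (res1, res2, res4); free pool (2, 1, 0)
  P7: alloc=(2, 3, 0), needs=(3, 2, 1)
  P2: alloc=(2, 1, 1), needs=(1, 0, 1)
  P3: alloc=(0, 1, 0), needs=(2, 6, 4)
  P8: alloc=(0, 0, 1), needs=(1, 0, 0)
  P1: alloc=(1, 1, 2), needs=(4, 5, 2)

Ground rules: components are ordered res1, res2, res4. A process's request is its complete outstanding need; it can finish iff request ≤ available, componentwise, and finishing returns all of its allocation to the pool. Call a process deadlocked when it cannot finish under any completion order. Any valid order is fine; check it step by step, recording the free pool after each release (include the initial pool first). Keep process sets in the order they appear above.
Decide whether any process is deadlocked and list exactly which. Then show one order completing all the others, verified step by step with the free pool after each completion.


Nothing here is deadlocked.
Key observation: P8 can run right away; the returned allocation unlocks the remaining processes in turn.
The rest can finish in the order P8, P2, P7, P1, P3. Check, step by step:
  pool = (2, 1, 0)
  P8 needs (1, 0, 0) <= (2, 1, 0) -> finishes; pool += (0, 0, 1) = (2, 1, 1)
  P2 needs (1, 0, 1) <= (2, 1, 1) -> finishes; pool += (2, 1, 1) = (4, 2, 2)
  P7 needs (3, 2, 1) <= (4, 2, 2) -> finishes; pool += (2, 3, 0) = (6, 5, 2)
  P1 needs (4, 5, 2) <= (6, 5, 2) -> finishes; pool += (1, 1, 2) = (7, 6, 4)
  P3 needs (2, 6, 4) <= (7, 6, 4) -> finishes; pool += (0, 1, 0) = (7, 7, 4)


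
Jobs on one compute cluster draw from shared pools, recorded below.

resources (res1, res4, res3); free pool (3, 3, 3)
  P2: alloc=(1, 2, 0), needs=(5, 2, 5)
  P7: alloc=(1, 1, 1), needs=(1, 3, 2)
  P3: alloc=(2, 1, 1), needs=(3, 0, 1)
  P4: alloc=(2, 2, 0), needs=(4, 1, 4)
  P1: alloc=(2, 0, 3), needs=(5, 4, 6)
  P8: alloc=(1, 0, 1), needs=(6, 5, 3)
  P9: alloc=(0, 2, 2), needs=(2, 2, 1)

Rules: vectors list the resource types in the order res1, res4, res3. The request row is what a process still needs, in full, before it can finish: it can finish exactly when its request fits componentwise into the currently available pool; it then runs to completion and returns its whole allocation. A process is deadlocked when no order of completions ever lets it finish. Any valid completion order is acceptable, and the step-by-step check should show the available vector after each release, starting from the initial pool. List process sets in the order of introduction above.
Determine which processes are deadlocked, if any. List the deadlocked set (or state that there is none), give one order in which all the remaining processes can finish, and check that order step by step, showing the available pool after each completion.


Nothing here is deadlocked.
Key observation: starting with P3, each completion frees enough for the next — no one is permanently blocked.
One completion order for the rest: P3, P7, P2, P9, P8, P1, P4. Verifying each step:
  pool = (3, 3, 3)
  P3: need (3, 0, 1) fits (3, 3, 3); releases (2, 1, 1), pool now (5, 4, 4)
  P7: need (1, 3, 2) fits (5, 4, 4); releases (1, 1, 1), pool now (6, 5, 5)
  P2: need (5, 2, 5) fits (6, 5, 5); releases (1, 2, 0), pool now (7, 7, 5)
  P9: need (2, 2, 1) fits (7, 7, 5); releases (0, 2, 2), pool now (7, 9, 7)
  P8: need (6, 5, 3) fits (7, 9, 7); releases (1, 0, 1), pool now (8, 9, 8)
  P1: need (5, 4, 6) fits (8, 9, 8); releases (2, 0, 3), pool now (10, 9, 11)
  P4: need (4, 1, 4) fits (10, 9, 11); releases (2, 2, 0), pool now (12, 11, 11)
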